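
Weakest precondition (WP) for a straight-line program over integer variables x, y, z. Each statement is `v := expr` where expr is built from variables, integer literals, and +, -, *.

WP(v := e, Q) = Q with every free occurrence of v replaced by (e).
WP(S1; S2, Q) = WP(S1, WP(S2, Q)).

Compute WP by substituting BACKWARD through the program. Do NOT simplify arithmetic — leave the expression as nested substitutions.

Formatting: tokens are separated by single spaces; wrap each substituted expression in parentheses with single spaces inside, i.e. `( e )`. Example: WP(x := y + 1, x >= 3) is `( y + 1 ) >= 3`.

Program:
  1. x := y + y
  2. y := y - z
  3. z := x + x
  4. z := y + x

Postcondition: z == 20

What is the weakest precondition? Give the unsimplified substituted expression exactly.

post: z == 20
stmt 4: z := y + x  -- replace 1 occurrence(s) of z with (y + x)
  => ( y + x ) == 20
stmt 3: z := x + x  -- replace 0 occurrence(s) of z with (x + x)
  => ( y + x ) == 20
stmt 2: y := y - z  -- replace 1 occurrence(s) of y with (y - z)
  => ( ( y - z ) + x ) == 20
stmt 1: x := y + y  -- replace 1 occurrence(s) of x with (y + y)
  => ( ( y - z ) + ( y + y ) ) == 20

Answer: ( ( y - z ) + ( y + y ) ) == 20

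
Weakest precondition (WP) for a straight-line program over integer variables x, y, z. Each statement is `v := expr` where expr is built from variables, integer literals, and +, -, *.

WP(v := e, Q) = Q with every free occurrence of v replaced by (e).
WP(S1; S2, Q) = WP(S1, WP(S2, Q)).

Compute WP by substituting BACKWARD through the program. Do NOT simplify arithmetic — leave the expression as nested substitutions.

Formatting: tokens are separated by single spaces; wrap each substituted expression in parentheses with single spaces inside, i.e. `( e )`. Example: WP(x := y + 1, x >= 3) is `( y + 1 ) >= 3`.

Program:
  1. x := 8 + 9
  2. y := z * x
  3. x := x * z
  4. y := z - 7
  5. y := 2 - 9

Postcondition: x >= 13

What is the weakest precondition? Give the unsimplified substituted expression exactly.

Answer: ( ( 8 + 9 ) * z ) >= 13

Derivation:
post: x >= 13
stmt 5: y := 2 - 9  -- replace 0 occurrence(s) of y with (2 - 9)
  => x >= 13
stmt 4: y := z - 7  -- replace 0 occurrence(s) of y with (z - 7)
  => x >= 13
stmt 3: x := x * z  -- replace 1 occurrence(s) of x with (x * z)
  => ( x * z ) >= 13
stmt 2: y := z * x  -- replace 0 occurrence(s) of y with (z * x)
  => ( x * z ) >= 13
stmt 1: x := 8 + 9  -- replace 1 occurrence(s) of x with (8 + 9)
  => ( ( 8 + 9 ) * z ) >= 13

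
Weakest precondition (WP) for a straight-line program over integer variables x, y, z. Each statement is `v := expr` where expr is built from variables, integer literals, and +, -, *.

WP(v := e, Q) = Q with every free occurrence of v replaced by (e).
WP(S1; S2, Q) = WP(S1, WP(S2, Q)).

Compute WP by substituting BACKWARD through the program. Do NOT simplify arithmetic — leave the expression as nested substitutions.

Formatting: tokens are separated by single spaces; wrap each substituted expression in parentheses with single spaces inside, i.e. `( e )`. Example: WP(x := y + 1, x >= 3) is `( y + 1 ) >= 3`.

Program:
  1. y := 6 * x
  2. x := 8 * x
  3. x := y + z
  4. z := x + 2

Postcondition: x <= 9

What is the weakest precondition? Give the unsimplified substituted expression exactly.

post: x <= 9
stmt 4: z := x + 2  -- replace 0 occurrence(s) of z with (x + 2)
  => x <= 9
stmt 3: x := y + z  -- replace 1 occurrence(s) of x with (y + z)
  => ( y + z ) <= 9
stmt 2: x := 8 * x  -- replace 0 occurrence(s) of x with (8 * x)
  => ( y + z ) <= 9
stmt 1: y := 6 * x  -- replace 1 occurrence(s) of y with (6 * x)
  => ( ( 6 * x ) + z ) <= 9

Answer: ( ( 6 * x ) + z ) <= 9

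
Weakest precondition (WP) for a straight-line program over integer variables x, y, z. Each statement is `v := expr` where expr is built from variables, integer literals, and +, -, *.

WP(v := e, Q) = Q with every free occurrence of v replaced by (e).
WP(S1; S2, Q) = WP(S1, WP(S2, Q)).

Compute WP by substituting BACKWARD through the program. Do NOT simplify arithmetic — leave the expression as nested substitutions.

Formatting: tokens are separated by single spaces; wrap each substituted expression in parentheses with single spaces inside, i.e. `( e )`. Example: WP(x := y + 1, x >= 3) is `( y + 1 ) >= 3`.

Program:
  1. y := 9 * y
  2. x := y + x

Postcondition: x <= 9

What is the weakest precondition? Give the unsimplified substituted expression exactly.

post: x <= 9
stmt 2: x := y + x  -- replace 1 occurrence(s) of x with (y + x)
  => ( y + x ) <= 9
stmt 1: y := 9 * y  -- replace 1 occurrence(s) of y with (9 * y)
  => ( ( 9 * y ) + x ) <= 9

Answer: ( ( 9 * y ) + x ) <= 9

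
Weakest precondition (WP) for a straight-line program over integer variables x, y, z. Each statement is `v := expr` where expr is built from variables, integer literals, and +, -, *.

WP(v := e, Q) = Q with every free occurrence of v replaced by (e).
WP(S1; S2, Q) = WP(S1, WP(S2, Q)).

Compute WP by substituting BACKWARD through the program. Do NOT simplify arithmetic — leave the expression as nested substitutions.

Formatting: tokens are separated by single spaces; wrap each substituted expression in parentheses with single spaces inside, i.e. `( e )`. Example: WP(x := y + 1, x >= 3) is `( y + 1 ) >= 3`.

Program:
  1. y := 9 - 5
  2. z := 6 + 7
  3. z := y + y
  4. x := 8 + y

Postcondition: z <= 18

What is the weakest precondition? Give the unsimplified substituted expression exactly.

post: z <= 18
stmt 4: x := 8 + y  -- replace 0 occurrence(s) of x with (8 + y)
  => z <= 18
stmt 3: z := y + y  -- replace 1 occurrence(s) of z with (y + y)
  => ( y + y ) <= 18
stmt 2: z := 6 + 7  -- replace 0 occurrence(s) of z with (6 + 7)
  => ( y + y ) <= 18
stmt 1: y := 9 - 5  -- replace 2 occurrence(s) of y with (9 - 5)
  => ( ( 9 - 5 ) + ( 9 - 5 ) ) <= 18

Answer: ( ( 9 - 5 ) + ( 9 - 5 ) ) <= 18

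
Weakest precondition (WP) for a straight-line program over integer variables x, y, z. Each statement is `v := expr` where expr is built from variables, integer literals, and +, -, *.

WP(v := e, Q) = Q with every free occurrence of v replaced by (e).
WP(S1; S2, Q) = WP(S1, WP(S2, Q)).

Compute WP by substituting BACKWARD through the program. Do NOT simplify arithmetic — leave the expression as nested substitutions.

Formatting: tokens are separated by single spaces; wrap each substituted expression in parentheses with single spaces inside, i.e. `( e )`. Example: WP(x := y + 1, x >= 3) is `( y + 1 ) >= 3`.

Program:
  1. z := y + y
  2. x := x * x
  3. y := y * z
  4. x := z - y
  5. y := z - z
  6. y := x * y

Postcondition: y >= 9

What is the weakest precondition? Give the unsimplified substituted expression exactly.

Answer: ( ( ( y + y ) - ( y * ( y + y ) ) ) * ( ( y + y ) - ( y + y ) ) ) >= 9

Derivation:
post: y >= 9
stmt 6: y := x * y  -- replace 1 occurrence(s) of y with (x * y)
  => ( x * y ) >= 9
stmt 5: y := z - z  -- replace 1 occurrence(s) of y with (z - z)
  => ( x * ( z - z ) ) >= 9
stmt 4: x := z - y  -- replace 1 occurrence(s) of x with (z - y)
  => ( ( z - y ) * ( z - z ) ) >= 9
stmt 3: y := y * z  -- replace 1 occurrence(s) of y with (y * z)
  => ( ( z - ( y * z ) ) * ( z - z ) ) >= 9
stmt 2: x := x * x  -- replace 0 occurrence(s) of x with (x * x)
  => ( ( z - ( y * z ) ) * ( z - z ) ) >= 9
stmt 1: z := y + y  -- replace 4 occurrence(s) of z with (y + y)
  => ( ( ( y + y ) - ( y * ( y + y ) ) ) * ( ( y + y ) - ( y + y ) ) ) >= 9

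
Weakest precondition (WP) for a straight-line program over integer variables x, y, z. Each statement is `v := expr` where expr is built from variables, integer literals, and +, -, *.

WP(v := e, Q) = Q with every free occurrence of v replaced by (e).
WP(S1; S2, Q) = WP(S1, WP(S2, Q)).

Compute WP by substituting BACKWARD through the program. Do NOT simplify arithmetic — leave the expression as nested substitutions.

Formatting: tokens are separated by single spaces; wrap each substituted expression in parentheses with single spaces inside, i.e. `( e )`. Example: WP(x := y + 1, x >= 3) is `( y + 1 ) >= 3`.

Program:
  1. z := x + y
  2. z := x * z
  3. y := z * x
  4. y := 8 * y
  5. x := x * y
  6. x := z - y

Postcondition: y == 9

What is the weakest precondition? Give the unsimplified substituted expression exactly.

Answer: ( 8 * ( ( x * ( x + y ) ) * x ) ) == 9

Derivation:
post: y == 9
stmt 6: x := z - y  -- replace 0 occurrence(s) of x with (z - y)
  => y == 9
stmt 5: x := x * y  -- replace 0 occurrence(s) of x with (x * y)
  => y == 9
stmt 4: y := 8 * y  -- replace 1 occurrence(s) of y with (8 * y)
  => ( 8 * y ) == 9
stmt 3: y := z * x  -- replace 1 occurrence(s) of y with (z * x)
  => ( 8 * ( z * x ) ) == 9
stmt 2: z := x * z  -- replace 1 occurrence(s) of z with (x * z)
  => ( 8 * ( ( x * z ) * x ) ) == 9
stmt 1: z := x + y  -- replace 1 occurrence(s) of z with (x + y)
  => ( 8 * ( ( x * ( x + y ) ) * x ) ) == 9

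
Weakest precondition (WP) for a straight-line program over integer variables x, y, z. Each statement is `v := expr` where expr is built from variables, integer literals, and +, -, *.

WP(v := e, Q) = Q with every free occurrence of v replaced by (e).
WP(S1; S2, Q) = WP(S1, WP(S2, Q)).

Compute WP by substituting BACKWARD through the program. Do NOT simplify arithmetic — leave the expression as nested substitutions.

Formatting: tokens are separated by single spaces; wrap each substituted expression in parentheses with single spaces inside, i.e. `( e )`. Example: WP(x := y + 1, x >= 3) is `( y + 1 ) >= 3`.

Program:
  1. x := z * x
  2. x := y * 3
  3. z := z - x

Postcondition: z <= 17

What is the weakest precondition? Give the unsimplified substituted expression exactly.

post: z <= 17
stmt 3: z := z - x  -- replace 1 occurrence(s) of z with (z - x)
  => ( z - x ) <= 17
stmt 2: x := y * 3  -- replace 1 occurrence(s) of x with (y * 3)
  => ( z - ( y * 3 ) ) <= 17
stmt 1: x := z * x  -- replace 0 occurrence(s) of x with (z * x)
  => ( z - ( y * 3 ) ) <= 17

Answer: ( z - ( y * 3 ) ) <= 17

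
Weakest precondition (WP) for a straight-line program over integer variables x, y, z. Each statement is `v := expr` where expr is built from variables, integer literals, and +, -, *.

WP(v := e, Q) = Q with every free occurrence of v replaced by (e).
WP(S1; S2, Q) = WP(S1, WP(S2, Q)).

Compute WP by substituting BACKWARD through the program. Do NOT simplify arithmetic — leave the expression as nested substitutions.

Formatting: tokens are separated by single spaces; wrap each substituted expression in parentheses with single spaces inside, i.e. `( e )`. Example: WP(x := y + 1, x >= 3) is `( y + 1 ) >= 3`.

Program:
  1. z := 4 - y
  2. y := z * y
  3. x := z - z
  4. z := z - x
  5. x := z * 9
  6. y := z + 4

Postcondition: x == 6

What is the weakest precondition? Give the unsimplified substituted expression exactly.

post: x == 6
stmt 6: y := z + 4  -- replace 0 occurrence(s) of y with (z + 4)
  => x == 6
stmt 5: x := z * 9  -- replace 1 occurrence(s) of x with (z * 9)
  => ( z * 9 ) == 6
stmt 4: z := z - x  -- replace 1 occurrence(s) of z with (z - x)
  => ( ( z - x ) * 9 ) == 6
stmt 3: x := z - z  -- replace 1 occurrence(s) of x with (z - z)
  => ( ( z - ( z - z ) ) * 9 ) == 6
stmt 2: y := z * y  -- replace 0 occurrence(s) of y with (z * y)
  => ( ( z - ( z - z ) ) * 9 ) == 6
stmt 1: z := 4 - y  -- replace 3 occurrence(s) of z with (4 - y)
  => ( ( ( 4 - y ) - ( ( 4 - y ) - ( 4 - y ) ) ) * 9 ) == 6

Answer: ( ( ( 4 - y ) - ( ( 4 - y ) - ( 4 - y ) ) ) * 9 ) == 6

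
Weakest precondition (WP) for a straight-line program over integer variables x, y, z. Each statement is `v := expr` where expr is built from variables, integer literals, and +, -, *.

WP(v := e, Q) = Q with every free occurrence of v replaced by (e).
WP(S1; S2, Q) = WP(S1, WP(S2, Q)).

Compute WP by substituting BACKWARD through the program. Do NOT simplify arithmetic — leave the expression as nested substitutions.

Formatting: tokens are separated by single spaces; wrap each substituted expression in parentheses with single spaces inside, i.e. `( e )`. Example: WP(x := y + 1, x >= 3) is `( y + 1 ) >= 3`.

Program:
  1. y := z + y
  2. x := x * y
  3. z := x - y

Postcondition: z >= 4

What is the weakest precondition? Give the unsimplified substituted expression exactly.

post: z >= 4
stmt 3: z := x - y  -- replace 1 occurrence(s) of z with (x - y)
  => ( x - y ) >= 4
stmt 2: x := x * y  -- replace 1 occurrence(s) of x with (x * y)
  => ( ( x * y ) - y ) >= 4
stmt 1: y := z + y  -- replace 2 occurrence(s) of y with (z + y)
  => ( ( x * ( z + y ) ) - ( z + y ) ) >= 4

Answer: ( ( x * ( z + y ) ) - ( z + y ) ) >= 4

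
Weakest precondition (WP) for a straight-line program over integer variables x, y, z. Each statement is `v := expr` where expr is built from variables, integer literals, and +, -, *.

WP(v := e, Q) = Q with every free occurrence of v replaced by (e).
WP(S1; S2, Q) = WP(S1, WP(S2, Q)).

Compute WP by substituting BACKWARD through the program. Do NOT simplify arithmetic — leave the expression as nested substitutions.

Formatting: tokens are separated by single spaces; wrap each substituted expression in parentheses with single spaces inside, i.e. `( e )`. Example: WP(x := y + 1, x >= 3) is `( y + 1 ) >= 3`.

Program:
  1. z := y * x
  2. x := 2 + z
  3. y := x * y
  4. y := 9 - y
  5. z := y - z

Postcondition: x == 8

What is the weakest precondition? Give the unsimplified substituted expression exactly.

post: x == 8
stmt 5: z := y - z  -- replace 0 occurrence(s) of z with (y - z)
  => x == 8
stmt 4: y := 9 - y  -- replace 0 occurrence(s) of y with (9 - y)
  => x == 8
stmt 3: y := x * y  -- replace 0 occurrence(s) of y with (x * y)
  => x == 8
stmt 2: x := 2 + z  -- replace 1 occurrence(s) of x with (2 + z)
  => ( 2 + z ) == 8
stmt 1: z := y * x  -- replace 1 occurrence(s) of z with (y * x)
  => ( 2 + ( y * x ) ) == 8

Answer: ( 2 + ( y * x ) ) == 8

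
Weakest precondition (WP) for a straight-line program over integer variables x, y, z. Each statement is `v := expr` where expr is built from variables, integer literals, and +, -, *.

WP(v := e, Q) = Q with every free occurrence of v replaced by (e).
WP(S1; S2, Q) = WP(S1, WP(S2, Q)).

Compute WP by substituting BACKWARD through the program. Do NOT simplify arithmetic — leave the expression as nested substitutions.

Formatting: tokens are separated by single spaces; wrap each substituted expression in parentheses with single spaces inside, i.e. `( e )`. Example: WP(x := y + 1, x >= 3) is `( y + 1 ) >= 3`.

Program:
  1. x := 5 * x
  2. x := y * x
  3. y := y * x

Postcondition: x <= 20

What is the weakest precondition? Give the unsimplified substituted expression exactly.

post: x <= 20
stmt 3: y := y * x  -- replace 0 occurrence(s) of y with (y * x)
  => x <= 20
stmt 2: x := y * x  -- replace 1 occurrence(s) of x with (y * x)
  => ( y * x ) <= 20
stmt 1: x := 5 * x  -- replace 1 occurrence(s) of x with (5 * x)
  => ( y * ( 5 * x ) ) <= 20

Answer: ( y * ( 5 * x ) ) <= 20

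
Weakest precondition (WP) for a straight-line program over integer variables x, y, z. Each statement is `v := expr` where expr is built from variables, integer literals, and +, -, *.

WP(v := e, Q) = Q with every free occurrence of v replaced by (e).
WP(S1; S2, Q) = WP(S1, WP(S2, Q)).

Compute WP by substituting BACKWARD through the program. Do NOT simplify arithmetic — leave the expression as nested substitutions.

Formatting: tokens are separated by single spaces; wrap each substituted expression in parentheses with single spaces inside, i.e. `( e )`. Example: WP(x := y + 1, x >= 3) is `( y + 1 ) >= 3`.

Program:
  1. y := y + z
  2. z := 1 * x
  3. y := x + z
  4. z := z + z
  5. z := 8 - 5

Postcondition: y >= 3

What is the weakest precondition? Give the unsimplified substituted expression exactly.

post: y >= 3
stmt 5: z := 8 - 5  -- replace 0 occurrence(s) of z with (8 - 5)
  => y >= 3
stmt 4: z := z + z  -- replace 0 occurrence(s) of z with (z + z)
  => y >= 3
stmt 3: y := x + z  -- replace 1 occurrence(s) of y with (x + z)
  => ( x + z ) >= 3
stmt 2: z := 1 * x  -- replace 1 occurrence(s) of z with (1 * x)
  => ( x + ( 1 * x ) ) >= 3
stmt 1: y := y + z  -- replace 0 occurrence(s) of y with (y + z)
  => ( x + ( 1 * x ) ) >= 3

Answer: ( x + ( 1 * x ) ) >= 3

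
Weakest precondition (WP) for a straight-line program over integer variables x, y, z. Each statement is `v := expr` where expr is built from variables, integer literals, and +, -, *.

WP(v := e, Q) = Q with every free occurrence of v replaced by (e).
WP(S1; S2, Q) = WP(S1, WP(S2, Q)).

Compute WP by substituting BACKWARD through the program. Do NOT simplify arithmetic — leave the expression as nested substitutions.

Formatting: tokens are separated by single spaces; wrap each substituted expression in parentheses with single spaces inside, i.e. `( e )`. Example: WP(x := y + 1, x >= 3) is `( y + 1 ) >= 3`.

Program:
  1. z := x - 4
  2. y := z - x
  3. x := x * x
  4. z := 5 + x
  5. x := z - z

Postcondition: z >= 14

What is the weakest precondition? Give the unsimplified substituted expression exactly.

post: z >= 14
stmt 5: x := z - z  -- replace 0 occurrence(s) of x with (z - z)
  => z >= 14
stmt 4: z := 5 + x  -- replace 1 occurrence(s) of z with (5 + x)
  => ( 5 + x ) >= 14
stmt 3: x := x * x  -- replace 1 occurrence(s) of x with (x * x)
  => ( 5 + ( x * x ) ) >= 14
stmt 2: y := z - x  -- replace 0 occurrence(s) of y with (z - x)
  => ( 5 + ( x * x ) ) >= 14
stmt 1: z := x - 4  -- replace 0 occurrence(s) of z with (x - 4)
  => ( 5 + ( x * x ) ) >= 14

Answer: ( 5 + ( x * x ) ) >= 14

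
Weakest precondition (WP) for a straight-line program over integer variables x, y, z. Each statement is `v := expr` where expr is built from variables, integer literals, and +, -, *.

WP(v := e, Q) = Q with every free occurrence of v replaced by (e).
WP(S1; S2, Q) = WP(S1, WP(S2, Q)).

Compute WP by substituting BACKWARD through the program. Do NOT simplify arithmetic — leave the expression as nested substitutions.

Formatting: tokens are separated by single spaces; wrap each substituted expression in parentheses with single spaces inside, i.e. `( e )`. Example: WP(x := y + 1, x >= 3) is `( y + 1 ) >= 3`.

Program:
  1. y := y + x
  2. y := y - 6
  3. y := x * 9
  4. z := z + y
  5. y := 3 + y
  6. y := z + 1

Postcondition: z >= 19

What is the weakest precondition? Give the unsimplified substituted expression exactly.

Answer: ( z + ( x * 9 ) ) >= 19

Derivation:
post: z >= 19
stmt 6: y := z + 1  -- replace 0 occurrence(s) of y with (z + 1)
  => z >= 19
stmt 5: y := 3 + y  -- replace 0 occurrence(s) of y with (3 + y)
  => z >= 19
stmt 4: z := z + y  -- replace 1 occurrence(s) of z with (z + y)
  => ( z + y ) >= 19
stmt 3: y := x * 9  -- replace 1 occurrence(s) of y with (x * 9)
  => ( z + ( x * 9 ) ) >= 19
stmt 2: y := y - 6  -- replace 0 occurrence(s) of y with (y - 6)
  => ( z + ( x * 9 ) ) >= 19
stmt 1: y := y + x  -- replace 0 occurrence(s) of y with (y + x)
  => ( z + ( x * 9 ) ) >= 19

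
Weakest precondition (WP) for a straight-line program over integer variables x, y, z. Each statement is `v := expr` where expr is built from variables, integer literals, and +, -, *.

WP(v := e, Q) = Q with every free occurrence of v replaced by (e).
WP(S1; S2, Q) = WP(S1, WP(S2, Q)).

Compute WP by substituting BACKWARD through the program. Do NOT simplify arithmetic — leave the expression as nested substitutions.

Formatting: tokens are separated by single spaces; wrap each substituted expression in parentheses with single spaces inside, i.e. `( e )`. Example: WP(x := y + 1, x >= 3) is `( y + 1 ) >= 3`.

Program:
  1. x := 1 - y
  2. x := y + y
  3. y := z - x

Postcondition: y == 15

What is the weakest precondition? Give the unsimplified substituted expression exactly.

Answer: ( z - ( y + y ) ) == 15

Derivation:
post: y == 15
stmt 3: y := z - x  -- replace 1 occurrence(s) of y with (z - x)
  => ( z - x ) == 15
stmt 2: x := y + y  -- replace 1 occurrence(s) of x with (y + y)
  => ( z - ( y + y ) ) == 15
stmt 1: x := 1 - y  -- replace 0 occurrence(s) of x with (1 - y)
  => ( z - ( y + y ) ) == 15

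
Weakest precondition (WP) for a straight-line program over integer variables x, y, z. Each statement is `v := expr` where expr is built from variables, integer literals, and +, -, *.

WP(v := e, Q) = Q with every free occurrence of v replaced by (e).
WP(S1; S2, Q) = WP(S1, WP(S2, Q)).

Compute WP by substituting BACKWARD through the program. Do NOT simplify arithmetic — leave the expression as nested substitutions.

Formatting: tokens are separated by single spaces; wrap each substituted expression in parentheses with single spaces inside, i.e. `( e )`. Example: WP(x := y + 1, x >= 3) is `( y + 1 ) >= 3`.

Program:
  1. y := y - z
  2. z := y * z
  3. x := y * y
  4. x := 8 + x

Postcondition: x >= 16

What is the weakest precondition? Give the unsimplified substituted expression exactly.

post: x >= 16
stmt 4: x := 8 + x  -- replace 1 occurrence(s) of x with (8 + x)
  => ( 8 + x ) >= 16
stmt 3: x := y * y  -- replace 1 occurrence(s) of x with (y * y)
  => ( 8 + ( y * y ) ) >= 16
stmt 2: z := y * z  -- replace 0 occurrence(s) of z with (y * z)
  => ( 8 + ( y * y ) ) >= 16
stmt 1: y := y - z  -- replace 2 occurrence(s) of y with (y - z)
  => ( 8 + ( ( y - z ) * ( y - z ) ) ) >= 16

Answer: ( 8 + ( ( y - z ) * ( y - z ) ) ) >= 16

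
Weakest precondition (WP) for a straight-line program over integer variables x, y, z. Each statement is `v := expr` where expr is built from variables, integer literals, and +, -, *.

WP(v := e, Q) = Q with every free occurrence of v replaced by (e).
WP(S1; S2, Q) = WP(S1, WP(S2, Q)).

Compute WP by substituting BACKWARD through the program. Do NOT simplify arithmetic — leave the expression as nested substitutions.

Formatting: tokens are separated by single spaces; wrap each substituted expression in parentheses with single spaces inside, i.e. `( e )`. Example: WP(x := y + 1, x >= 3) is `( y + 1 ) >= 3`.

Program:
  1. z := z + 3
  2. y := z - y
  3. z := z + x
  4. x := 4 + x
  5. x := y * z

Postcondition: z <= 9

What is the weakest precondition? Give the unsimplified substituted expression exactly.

post: z <= 9
stmt 5: x := y * z  -- replace 0 occurrence(s) of x with (y * z)
  => z <= 9
stmt 4: x := 4 + x  -- replace 0 occurrence(s) of x with (4 + x)
  => z <= 9
stmt 3: z := z + x  -- replace 1 occurrence(s) of z with (z + x)
  => ( z + x ) <= 9
stmt 2: y := z - y  -- replace 0 occurrence(s) of y with (z - y)
  => ( z + x ) <= 9
stmt 1: z := z + 3  -- replace 1 occurrence(s) of z with (z + 3)
  => ( ( z + 3 ) + x ) <= 9

Answer: ( ( z + 3 ) + x ) <= 9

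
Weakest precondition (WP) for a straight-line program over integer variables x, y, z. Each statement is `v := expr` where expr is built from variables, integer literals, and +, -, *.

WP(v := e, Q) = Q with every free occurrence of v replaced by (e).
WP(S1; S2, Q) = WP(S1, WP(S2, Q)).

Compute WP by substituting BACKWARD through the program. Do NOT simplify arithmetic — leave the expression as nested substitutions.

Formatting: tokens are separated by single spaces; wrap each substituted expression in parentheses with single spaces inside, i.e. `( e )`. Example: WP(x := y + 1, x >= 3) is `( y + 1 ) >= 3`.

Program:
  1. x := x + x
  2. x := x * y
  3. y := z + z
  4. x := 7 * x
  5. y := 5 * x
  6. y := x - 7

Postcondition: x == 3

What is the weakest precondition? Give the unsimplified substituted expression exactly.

post: x == 3
stmt 6: y := x - 7  -- replace 0 occurrence(s) of y with (x - 7)
  => x == 3
stmt 5: y := 5 * x  -- replace 0 occurrence(s) of y with (5 * x)
  => x == 3
stmt 4: x := 7 * x  -- replace 1 occurrence(s) of x with (7 * x)
  => ( 7 * x ) == 3
stmt 3: y := z + z  -- replace 0 occurrence(s) of y with (z + z)
  => ( 7 * x ) == 3
stmt 2: x := x * y  -- replace 1 occurrence(s) of x with (x * y)
  => ( 7 * ( x * y ) ) == 3
stmt 1: x := x + x  -- replace 1 occurrence(s) of x with (x + x)
  => ( 7 * ( ( x + x ) * y ) ) == 3

Answer: ( 7 * ( ( x + x ) * y ) ) == 3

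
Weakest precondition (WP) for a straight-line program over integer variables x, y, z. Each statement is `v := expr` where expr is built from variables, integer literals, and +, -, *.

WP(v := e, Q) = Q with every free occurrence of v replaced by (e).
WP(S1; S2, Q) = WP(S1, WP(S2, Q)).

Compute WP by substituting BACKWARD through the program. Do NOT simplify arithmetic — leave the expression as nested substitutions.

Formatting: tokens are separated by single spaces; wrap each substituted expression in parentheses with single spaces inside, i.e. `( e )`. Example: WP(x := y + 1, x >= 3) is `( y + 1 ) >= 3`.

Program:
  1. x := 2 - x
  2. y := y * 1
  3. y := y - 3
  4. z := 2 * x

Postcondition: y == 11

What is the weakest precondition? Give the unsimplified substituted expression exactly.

post: y == 11
stmt 4: z := 2 * x  -- replace 0 occurrence(s) of z with (2 * x)
  => y == 11
stmt 3: y := y - 3  -- replace 1 occurrence(s) of y with (y - 3)
  => ( y - 3 ) == 11
stmt 2: y := y * 1  -- replace 1 occurrence(s) of y with (y * 1)
  => ( ( y * 1 ) - 3 ) == 11
stmt 1: x := 2 - x  -- replace 0 occurrence(s) of x with (2 - x)
  => ( ( y * 1 ) - 3 ) == 11

Answer: ( ( y * 1 ) - 3 ) == 11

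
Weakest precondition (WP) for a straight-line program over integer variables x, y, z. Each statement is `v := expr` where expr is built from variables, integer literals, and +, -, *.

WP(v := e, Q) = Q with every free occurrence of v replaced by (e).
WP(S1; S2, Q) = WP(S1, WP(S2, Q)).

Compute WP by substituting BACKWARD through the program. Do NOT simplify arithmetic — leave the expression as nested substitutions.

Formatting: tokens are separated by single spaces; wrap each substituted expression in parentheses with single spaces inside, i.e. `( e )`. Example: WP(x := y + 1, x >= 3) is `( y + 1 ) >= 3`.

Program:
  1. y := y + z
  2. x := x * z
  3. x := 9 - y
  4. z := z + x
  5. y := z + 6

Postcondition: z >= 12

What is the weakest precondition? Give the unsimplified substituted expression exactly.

post: z >= 12
stmt 5: y := z + 6  -- replace 0 occurrence(s) of y with (z + 6)
  => z >= 12
stmt 4: z := z + x  -- replace 1 occurrence(s) of z with (z + x)
  => ( z + x ) >= 12
stmt 3: x := 9 - y  -- replace 1 occurrence(s) of x with (9 - y)
  => ( z + ( 9 - y ) ) >= 12
stmt 2: x := x * z  -- replace 0 occurrence(s) of x with (x * z)
  => ( z + ( 9 - y ) ) >= 12
stmt 1: y := y + z  -- replace 1 occurrence(s) of y with (y + z)
  => ( z + ( 9 - ( y + z ) ) ) >= 12

Answer: ( z + ( 9 - ( y + z ) ) ) >= 12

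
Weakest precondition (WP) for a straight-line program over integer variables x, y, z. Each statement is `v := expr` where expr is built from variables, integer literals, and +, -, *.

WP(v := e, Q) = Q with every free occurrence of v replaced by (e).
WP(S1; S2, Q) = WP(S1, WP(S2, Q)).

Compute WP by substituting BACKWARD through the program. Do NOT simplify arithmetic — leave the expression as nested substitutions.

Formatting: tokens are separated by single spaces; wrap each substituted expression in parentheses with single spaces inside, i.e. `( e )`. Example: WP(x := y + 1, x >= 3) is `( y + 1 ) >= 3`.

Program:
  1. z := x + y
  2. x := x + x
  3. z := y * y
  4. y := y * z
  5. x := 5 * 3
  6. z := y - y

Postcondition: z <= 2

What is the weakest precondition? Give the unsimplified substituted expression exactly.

post: z <= 2
stmt 6: z := y - y  -- replace 1 occurrence(s) of z with (y - y)
  => ( y - y ) <= 2
stmt 5: x := 5 * 3  -- replace 0 occurrence(s) of x with (5 * 3)
  => ( y - y ) <= 2
stmt 4: y := y * z  -- replace 2 occurrence(s) of y with (y * z)
  => ( ( y * z ) - ( y * z ) ) <= 2
stmt 3: z := y * y  -- replace 2 occurrence(s) of z with (y * y)
  => ( ( y * ( y * y ) ) - ( y * ( y * y ) ) ) <= 2
stmt 2: x := x + x  -- replace 0 occurrence(s) of x with (x + x)
  => ( ( y * ( y * y ) ) - ( y * ( y * y ) ) ) <= 2
stmt 1: z := x + y  -- replace 0 occurrence(s) of z with (x + y)
  => ( ( y * ( y * y ) ) - ( y * ( y * y ) ) ) <= 2

Answer: ( ( y * ( y * y ) ) - ( y * ( y * y ) ) ) <= 2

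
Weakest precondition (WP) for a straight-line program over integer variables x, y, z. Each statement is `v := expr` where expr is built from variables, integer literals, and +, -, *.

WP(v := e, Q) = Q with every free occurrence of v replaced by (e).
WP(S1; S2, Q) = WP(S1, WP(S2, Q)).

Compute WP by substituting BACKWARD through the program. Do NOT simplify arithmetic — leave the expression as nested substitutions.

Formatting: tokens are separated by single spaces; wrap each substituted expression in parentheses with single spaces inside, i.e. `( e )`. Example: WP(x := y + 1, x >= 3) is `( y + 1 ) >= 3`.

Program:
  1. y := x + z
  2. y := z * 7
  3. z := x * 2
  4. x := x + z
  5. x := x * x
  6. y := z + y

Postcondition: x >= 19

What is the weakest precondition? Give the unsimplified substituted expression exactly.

Answer: ( ( x + ( x * 2 ) ) * ( x + ( x * 2 ) ) ) >= 19

Derivation:
post: x >= 19
stmt 6: y := z + y  -- replace 0 occurrence(s) of y with (z + y)
  => x >= 19
stmt 5: x := x * x  -- replace 1 occurrence(s) of x with (x * x)
  => ( x * x ) >= 19
stmt 4: x := x + z  -- replace 2 occurrence(s) of x with (x + z)
  => ( ( x + z ) * ( x + z ) ) >= 19
stmt 3: z := x * 2  -- replace 2 occurrence(s) of z with (x * 2)
  => ( ( x + ( x * 2 ) ) * ( x + ( x * 2 ) ) ) >= 19
stmt 2: y := z * 7  -- replace 0 occurrence(s) of y with (z * 7)
  => ( ( x + ( x * 2 ) ) * ( x + ( x * 2 ) ) ) >= 19
stmt 1: y := x + z  -- replace 0 occurrence(s) of y with (x + z)
  => ( ( x + ( x * 2 ) ) * ( x + ( x * 2 ) ) ) >= 19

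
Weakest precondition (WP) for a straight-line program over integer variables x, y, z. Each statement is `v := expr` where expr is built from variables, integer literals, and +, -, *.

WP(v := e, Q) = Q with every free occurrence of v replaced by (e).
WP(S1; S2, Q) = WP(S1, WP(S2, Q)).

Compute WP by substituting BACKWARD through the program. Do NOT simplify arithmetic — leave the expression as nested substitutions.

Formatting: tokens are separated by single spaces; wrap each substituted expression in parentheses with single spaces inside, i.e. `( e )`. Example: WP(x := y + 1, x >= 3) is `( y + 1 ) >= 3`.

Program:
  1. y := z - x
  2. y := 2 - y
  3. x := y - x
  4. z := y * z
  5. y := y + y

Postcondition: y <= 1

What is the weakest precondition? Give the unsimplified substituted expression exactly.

Answer: ( ( 2 - ( z - x ) ) + ( 2 - ( z - x ) ) ) <= 1

Derivation:
post: y <= 1
stmt 5: y := y + y  -- replace 1 occurrence(s) of y with (y + y)
  => ( y + y ) <= 1
stmt 4: z := y * z  -- replace 0 occurrence(s) of z with (y * z)
  => ( y + y ) <= 1
stmt 3: x := y - x  -- replace 0 occurrence(s) of x with (y - x)
  => ( y + y ) <= 1
stmt 2: y := 2 - y  -- replace 2 occurrence(s) of y with (2 - y)
  => ( ( 2 - y ) + ( 2 - y ) ) <= 1
stmt 1: y := z - x  -- replace 2 occurrence(s) of y with (z - x)
  => ( ( 2 - ( z - x ) ) + ( 2 - ( z - x ) ) ) <= 1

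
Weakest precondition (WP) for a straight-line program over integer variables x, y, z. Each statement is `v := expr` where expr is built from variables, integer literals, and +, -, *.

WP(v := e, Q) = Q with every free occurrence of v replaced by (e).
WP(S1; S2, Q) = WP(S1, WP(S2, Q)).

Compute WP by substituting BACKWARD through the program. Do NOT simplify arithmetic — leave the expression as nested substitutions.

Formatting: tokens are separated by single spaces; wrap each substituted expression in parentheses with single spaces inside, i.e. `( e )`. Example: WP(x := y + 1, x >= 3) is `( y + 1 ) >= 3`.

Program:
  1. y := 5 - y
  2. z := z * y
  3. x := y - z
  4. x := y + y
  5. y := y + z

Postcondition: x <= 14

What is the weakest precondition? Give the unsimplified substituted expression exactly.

post: x <= 14
stmt 5: y := y + z  -- replace 0 occurrence(s) of y with (y + z)
  => x <= 14
stmt 4: x := y + y  -- replace 1 occurrence(s) of x with (y + y)
  => ( y + y ) <= 14
stmt 3: x := y - z  -- replace 0 occurrence(s) of x with (y - z)
  => ( y + y ) <= 14
stmt 2: z := z * y  -- replace 0 occurrence(s) of z with (z * y)
  => ( y + y ) <= 14
stmt 1: y := 5 - y  -- replace 2 occurrence(s) of y with (5 - y)
  => ( ( 5 - y ) + ( 5 - y ) ) <= 14

Answer: ( ( 5 - y ) + ( 5 - y ) ) <= 14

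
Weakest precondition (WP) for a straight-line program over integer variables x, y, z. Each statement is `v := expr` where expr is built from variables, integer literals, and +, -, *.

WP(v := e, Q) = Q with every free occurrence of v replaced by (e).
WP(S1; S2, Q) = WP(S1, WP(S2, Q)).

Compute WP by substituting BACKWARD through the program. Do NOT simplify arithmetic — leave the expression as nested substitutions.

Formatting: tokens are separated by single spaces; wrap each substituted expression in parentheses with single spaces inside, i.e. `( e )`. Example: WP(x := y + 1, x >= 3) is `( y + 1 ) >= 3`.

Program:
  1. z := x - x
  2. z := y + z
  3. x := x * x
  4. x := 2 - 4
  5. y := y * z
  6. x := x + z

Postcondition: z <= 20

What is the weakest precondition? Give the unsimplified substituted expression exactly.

Answer: ( y + ( x - x ) ) <= 20

Derivation:
post: z <= 20
stmt 6: x := x + z  -- replace 0 occurrence(s) of x with (x + z)
  => z <= 20
stmt 5: y := y * z  -- replace 0 occurrence(s) of y with (y * z)
  => z <= 20
stmt 4: x := 2 - 4  -- replace 0 occurrence(s) of x with (2 - 4)
  => z <= 20
stmt 3: x := x * x  -- replace 0 occurrence(s) of x with (x * x)
  => z <= 20
stmt 2: z := y + z  -- replace 1 occurrence(s) of z with (y + z)
  => ( y + z ) <= 20
stmt 1: z := x - x  -- replace 1 occurrence(s) of z with (x - x)
  => ( y + ( x - x ) ) <= 20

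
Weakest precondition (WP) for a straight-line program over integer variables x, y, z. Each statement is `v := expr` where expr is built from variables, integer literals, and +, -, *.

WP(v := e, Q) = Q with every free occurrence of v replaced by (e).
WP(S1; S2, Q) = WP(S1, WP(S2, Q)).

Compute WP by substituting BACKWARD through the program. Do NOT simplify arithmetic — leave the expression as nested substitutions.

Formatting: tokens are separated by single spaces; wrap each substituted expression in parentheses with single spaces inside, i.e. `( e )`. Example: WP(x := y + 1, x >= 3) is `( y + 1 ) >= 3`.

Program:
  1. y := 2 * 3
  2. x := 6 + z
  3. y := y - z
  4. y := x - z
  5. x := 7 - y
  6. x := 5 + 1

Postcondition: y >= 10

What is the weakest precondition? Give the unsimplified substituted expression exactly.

post: y >= 10
stmt 6: x := 5 + 1  -- replace 0 occurrence(s) of x with (5 + 1)
  => y >= 10
stmt 5: x := 7 - y  -- replace 0 occurrence(s) of x with (7 - y)
  => y >= 10
stmt 4: y := x - z  -- replace 1 occurrence(s) of y with (x - z)
  => ( x - z ) >= 10
stmt 3: y := y - z  -- replace 0 occurrence(s) of y with (y - z)
  => ( x - z ) >= 10
stmt 2: x := 6 + z  -- replace 1 occurrence(s) of x with (6 + z)
  => ( ( 6 + z ) - z ) >= 10
stmt 1: y := 2 * 3  -- replace 0 occurrence(s) of y with (2 * 3)
  => ( ( 6 + z ) - z ) >= 10

Answer: ( ( 6 + z ) - z ) >= 10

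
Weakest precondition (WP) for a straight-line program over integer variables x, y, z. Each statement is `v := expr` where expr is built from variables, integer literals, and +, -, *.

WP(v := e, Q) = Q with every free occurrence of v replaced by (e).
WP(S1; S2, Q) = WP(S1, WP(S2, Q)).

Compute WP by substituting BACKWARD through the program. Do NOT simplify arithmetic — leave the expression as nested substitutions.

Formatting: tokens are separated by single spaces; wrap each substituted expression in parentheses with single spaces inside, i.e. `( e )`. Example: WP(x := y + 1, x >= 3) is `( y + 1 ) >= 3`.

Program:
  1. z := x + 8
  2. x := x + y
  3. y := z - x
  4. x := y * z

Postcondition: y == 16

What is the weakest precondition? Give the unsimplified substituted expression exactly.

Answer: ( ( x + 8 ) - ( x + y ) ) == 16

Derivation:
post: y == 16
stmt 4: x := y * z  -- replace 0 occurrence(s) of x with (y * z)
  => y == 16
stmt 3: y := z - x  -- replace 1 occurrence(s) of y with (z - x)
  => ( z - x ) == 16
stmt 2: x := x + y  -- replace 1 occurrence(s) of x with (x + y)
  => ( z - ( x + y ) ) == 16
stmt 1: z := x + 8  -- replace 1 occurrence(s) of z with (x + 8)
  => ( ( x + 8 ) - ( x + y ) ) == 16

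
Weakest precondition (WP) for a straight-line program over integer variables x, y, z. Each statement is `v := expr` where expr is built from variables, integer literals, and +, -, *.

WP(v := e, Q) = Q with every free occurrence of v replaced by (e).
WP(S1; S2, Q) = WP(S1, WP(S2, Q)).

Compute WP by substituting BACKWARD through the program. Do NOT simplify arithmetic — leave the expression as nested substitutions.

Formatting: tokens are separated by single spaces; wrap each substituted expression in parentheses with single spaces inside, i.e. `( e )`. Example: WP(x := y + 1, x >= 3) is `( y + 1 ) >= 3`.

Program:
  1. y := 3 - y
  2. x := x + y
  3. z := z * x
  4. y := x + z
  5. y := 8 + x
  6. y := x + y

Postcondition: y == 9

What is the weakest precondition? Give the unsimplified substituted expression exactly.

post: y == 9
stmt 6: y := x + y  -- replace 1 occurrence(s) of y with (x + y)
  => ( x + y ) == 9
stmt 5: y := 8 + x  -- replace 1 occurrence(s) of y with (8 + x)
  => ( x + ( 8 + x ) ) == 9
stmt 4: y := x + z  -- replace 0 occurrence(s) of y with (x + z)
  => ( x + ( 8 + x ) ) == 9
stmt 3: z := z * x  -- replace 0 occurrence(s) of z with (z * x)
  => ( x + ( 8 + x ) ) == 9
stmt 2: x := x + y  -- replace 2 occurrence(s) of x with (x + y)
  => ( ( x + y ) + ( 8 + ( x + y ) ) ) == 9
stmt 1: y := 3 - y  -- replace 2 occurrence(s) of y with (3 - y)
  => ( ( x + ( 3 - y ) ) + ( 8 + ( x + ( 3 - y ) ) ) ) == 9

Answer: ( ( x + ( 3 - y ) ) + ( 8 + ( x + ( 3 - y ) ) ) ) == 9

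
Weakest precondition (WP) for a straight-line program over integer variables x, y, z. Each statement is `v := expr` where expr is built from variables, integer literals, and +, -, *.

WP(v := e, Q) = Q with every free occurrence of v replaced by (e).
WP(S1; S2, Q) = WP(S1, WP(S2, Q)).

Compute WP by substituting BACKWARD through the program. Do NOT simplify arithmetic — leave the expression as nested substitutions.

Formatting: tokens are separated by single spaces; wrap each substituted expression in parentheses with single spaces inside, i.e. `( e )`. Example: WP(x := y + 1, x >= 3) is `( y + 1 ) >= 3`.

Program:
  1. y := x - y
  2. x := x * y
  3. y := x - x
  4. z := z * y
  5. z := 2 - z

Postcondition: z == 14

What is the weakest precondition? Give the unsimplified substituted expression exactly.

Answer: ( 2 - ( z * ( ( x * ( x - y ) ) - ( x * ( x - y ) ) ) ) ) == 14

Derivation:
post: z == 14
stmt 5: z := 2 - z  -- replace 1 occurrence(s) of z with (2 - z)
  => ( 2 - z ) == 14
stmt 4: z := z * y  -- replace 1 occurrence(s) of z with (z * y)
  => ( 2 - ( z * y ) ) == 14
stmt 3: y := x - x  -- replace 1 occurrence(s) of y with (x - x)
  => ( 2 - ( z * ( x - x ) ) ) == 14
stmt 2: x := x * y  -- replace 2 occurrence(s) of x with (x * y)
  => ( 2 - ( z * ( ( x * y ) - ( x * y ) ) ) ) == 14
stmt 1: y := x - y  -- replace 2 occurrence(s) of y with (x - y)
  => ( 2 - ( z * ( ( x * ( x - y ) ) - ( x * ( x - y ) ) ) ) ) == 14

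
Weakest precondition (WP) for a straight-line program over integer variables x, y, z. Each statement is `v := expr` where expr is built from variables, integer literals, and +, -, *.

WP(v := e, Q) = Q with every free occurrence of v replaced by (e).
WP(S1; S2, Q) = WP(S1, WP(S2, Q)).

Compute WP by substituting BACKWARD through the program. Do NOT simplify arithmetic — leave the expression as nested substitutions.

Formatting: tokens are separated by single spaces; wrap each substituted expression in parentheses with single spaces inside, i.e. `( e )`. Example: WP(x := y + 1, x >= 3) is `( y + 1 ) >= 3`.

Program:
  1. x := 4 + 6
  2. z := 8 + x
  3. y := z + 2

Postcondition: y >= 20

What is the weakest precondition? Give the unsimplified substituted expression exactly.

post: y >= 20
stmt 3: y := z + 2  -- replace 1 occurrence(s) of y with (z + 2)
  => ( z + 2 ) >= 20
stmt 2: z := 8 + x  -- replace 1 occurrence(s) of z with (8 + x)
  => ( ( 8 + x ) + 2 ) >= 20
stmt 1: x := 4 + 6  -- replace 1 occurrence(s) of x with (4 + 6)
  => ( ( 8 + ( 4 + 6 ) ) + 2 ) >= 20

Answer: ( ( 8 + ( 4 + 6 ) ) + 2 ) >= 20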